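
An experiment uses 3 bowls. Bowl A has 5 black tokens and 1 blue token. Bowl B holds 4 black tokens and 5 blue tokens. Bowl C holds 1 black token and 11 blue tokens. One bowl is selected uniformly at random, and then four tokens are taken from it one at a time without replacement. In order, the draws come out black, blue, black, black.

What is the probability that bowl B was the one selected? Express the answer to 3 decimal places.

For each hypothesis, P(data | H) works out to: P(data | bowl A) = (5/6)(1/5)(4/4)(3/3) = 1/6; P(data | bowl B) = (4/9)(5/8)(3/7)(2/6) = 5/126; P(data | bowl C) = (1/12)(11/11)(0/10) = 0.
Multiplying each by its prior: 1/3 · 1/6 = 1/18, 1/3 · 5/126 = 5/378, 1/3 · 0 = 0; summing to 13/189.
So P(bowl B | data) = (5/378) / (13/189) = 5/26.

0.192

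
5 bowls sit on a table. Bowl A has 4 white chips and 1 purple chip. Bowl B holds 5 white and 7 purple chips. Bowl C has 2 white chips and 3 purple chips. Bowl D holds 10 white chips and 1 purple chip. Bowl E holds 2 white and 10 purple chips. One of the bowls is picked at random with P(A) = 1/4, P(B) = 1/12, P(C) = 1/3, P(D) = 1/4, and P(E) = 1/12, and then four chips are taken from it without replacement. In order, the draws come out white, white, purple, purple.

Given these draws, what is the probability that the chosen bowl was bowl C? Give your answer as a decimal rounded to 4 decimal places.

Compute the likelihood of the observed sequence for each case: P(data | bowl A) = (4/5)(3/4)(1/3)(0/2) = 0; P(data | bowl B) = (5/12)(4/11)(7/10)(6/9) = 0.070707; P(data | bowl C) = (2/5)(1/4)(3/3)(2/2) = 0.1; P(data | bowl D) = (10/11)(9/10)(1/9)(0/8) = 0; P(data | bowl E) = (2/12)(1/11)(10/10)(9/9) = 0.015152.
Weighting by the prior gives 1/4 · 0 = 0, 1/12 · 0.070707 = 0.0058923, 1/3 · 0.1 = 0.033333, 1/4 · 0 = 0, 1/12 · 0.015152 = 0.0012626; with total 0.040488.
Therefore the posterior P(bowl C | data) = (0.033333) / (0.040488) = 0.82328.

0.8233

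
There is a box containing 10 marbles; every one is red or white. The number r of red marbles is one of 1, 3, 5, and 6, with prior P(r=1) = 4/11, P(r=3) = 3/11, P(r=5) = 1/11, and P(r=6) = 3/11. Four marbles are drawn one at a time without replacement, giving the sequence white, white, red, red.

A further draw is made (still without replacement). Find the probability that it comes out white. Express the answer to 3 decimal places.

0.532

For each hypothesis, P(data | H) works out to: P(data | r = 1) = (9/10)(8/9)(1/8)(0/7) = 0; P(data | r = 3) = (7/10)(6/9)(3/8)(2/7) = 0.05; P(data | r = 5) = (5/10)(4/9)(5/8)(4/7) = 0.079365; P(data | r = 6) = (4/10)(3/9)(6/8)(5/7) = 0.071429.
Weighting by the prior gives 4/11 · 0 = 0, 3/11 · 0.05 = 0.013636, 1/11 · 0.079365 = 0.007215, 3/11 · 0.071429 = 0.019481; with total 0.040332.
The posterior is then P(r = 1 | data) = 0, P(r = 3 | data) = 0.3381, P(r = 5 | data) = 0.17889, P(r = 6 | data) = 0.48301.
The predictive probability is P(white next | data) = (5/6)(0.3381) + (1/2)(0.17889) + (1/3)(0.48301) = 0.5322.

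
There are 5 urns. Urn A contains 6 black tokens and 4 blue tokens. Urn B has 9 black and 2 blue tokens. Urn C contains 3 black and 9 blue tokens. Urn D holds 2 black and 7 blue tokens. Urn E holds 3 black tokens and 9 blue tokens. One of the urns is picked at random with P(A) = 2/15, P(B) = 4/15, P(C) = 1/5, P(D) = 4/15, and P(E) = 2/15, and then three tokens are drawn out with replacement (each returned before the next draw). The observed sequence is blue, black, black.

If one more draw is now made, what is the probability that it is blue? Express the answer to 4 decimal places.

0.4291

Compute the likelihood of the observed sequence for each case: P(data | urn A) = (4/10)(6/10)(6/10) = 0.144; P(data | urn B) = (2/11)(9/11)(9/11) = 0.12171; P(data | urn C) = (9/12)(3/12)(3/12) = 0.046875; P(data | urn D) = (7/9)(2/9)(2/9) = 0.038409; P(data | urn E) = (9/12)(3/12)(3/12) = 0.046875.
Multiplying each by its prior: 2/15 · 0.144 = 0.0192, 4/15 · 0.12171 = 0.032457, 1/5 · 0.046875 = 0.009375, 4/15 · 0.038409 = 0.010242, 2/15 · 0.046875 = 0.00625; these sum to 0.077524.
Normalising, the posterior is P(urn A | data) = 0.24766, P(urn B | data) = 0.41867, P(urn C | data) = 0.12093, P(urn D | data) = 0.13212, P(urn E | data) = 0.08062.
The predictive probability is P(blue next | data) = (2/5)(0.24766) + (2/11)(0.41867) + (3/4)(0.12093) + (7/9)(0.13212) + (3/4)(0.08062) = 0.42911.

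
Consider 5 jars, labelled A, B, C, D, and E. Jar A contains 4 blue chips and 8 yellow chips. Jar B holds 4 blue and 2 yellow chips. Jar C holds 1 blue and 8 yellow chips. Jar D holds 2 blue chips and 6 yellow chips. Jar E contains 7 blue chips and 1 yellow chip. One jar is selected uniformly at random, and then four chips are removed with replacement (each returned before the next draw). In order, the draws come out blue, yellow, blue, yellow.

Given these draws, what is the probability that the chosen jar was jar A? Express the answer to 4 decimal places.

Under each hypothesis, the probability of the observed sequence is: P(data | jar A) = (4/12)(8/12)(4/12)(8/12) = 0.049383; P(data | jar B) = (4/6)(2/6)(4/6)(2/6) = 0.049383; P(data | jar C) = (1/9)(8/9)(1/9)(8/9) = 0.0097546; P(data | jar D) = (2/8)(6/8)(2/8)(6/8) = 0.035156; P(data | jar E) = (7/8)(1/8)(7/8)(1/8) = 0.011963.
The prior-weighted likelihoods are 1/5 · 0.049383 = 0.0098765, 1/5 · 0.049383 = 0.0098765, 1/5 · 0.0097546 = 0.0019509, 1/5 · 0.035156 = 0.0070313, 1/5 · 0.011963 = 0.0023926; these sum to 0.031128.
By Bayes' rule, P(jar A | data) = (0.0098765) / (0.031128) = 0.31729.

0.3173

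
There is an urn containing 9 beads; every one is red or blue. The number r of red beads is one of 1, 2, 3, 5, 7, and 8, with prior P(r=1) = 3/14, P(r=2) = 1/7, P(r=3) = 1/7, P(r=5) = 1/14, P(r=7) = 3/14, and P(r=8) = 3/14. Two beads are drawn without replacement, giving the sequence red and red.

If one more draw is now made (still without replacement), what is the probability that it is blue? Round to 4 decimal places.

0.2597

The likelihood of the observed sequence under each hypothesis: P(data | r = 1) = (1/9)(0/8) = 0; P(data | r = 2) = (2/9)(1/8) = 1/36; P(data | r = 3) = (3/9)(2/8) = 1/12; P(data | r = 5) = (5/9)(4/8) = 5/18; P(data | r = 7) = (7/9)(6/8) = 7/12; P(data | r = 8) = (8/9)(7/8) = 7/9.
The prior-weighted likelihoods are 3/14 · 0 = 0, 1/7 · 1/36 = 1/252, 1/7 · 1/12 = 1/84, 1/14 · 5/18 = 5/252, 3/14 · 7/12 = 1/8, 3/14 · 7/9 = 1/6; these sum to 55/168.
Dividing through by the total gives posterior P(r = 1 | data) = 0, P(r = 2 | data) = 2/165, P(r = 3 | data) = 2/55, P(r = 5 | data) = 2/33, P(r = 7 | data) = 21/55, P(r = 8 | data) = 28/55.
Averaging over the posterior, P(blue next | data) = (1)(2/165) + (6/7)(2/55) + (4/7)(2/33) + (2/7)(21/55) + (1/7)(28/55) = 20/77.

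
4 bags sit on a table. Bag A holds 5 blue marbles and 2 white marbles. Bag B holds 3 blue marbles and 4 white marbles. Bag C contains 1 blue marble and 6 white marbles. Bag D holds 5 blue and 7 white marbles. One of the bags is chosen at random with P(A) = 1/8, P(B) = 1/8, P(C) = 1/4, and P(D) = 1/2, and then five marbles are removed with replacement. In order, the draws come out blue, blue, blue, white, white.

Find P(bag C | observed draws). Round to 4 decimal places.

0.0271

Compute the likelihood of the observed sequence for each case: P(data | bag A) = (5/7)(5/7)(5/7)(2/7)(2/7) = 0.02975; P(data | bag B) = (3/7)(3/7)(3/7)(4/7)(4/7) = 0.025704; P(data | bag C) = (1/7)(1/7)(1/7)(6/7)(6/7) = 0.002142; P(data | bag D) = (5/12)(5/12)(5/12)(7/12)(7/12) = 0.024615.
Multiplying each by its prior: 1/8 · 0.02975 = 0.0037187, 1/8 · 0.025704 = 0.0032129, 1/4 · 0.002142 = 0.00053549, 1/2 · 0.024615 = 0.012308; these sum to 0.019775.
By Bayes' rule, P(bag C | data) = (0.00053549) / (0.019775) = 0.02708.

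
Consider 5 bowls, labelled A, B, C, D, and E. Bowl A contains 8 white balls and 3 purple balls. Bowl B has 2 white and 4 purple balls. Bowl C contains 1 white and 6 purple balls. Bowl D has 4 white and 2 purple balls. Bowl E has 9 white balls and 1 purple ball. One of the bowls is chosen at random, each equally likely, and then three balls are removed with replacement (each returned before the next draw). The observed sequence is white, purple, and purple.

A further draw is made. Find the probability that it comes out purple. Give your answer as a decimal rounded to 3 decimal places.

Compute the likelihood of the observed sequence for each case: P(data | bowl A) = (8/11)(3/11)(3/11) = 0.054095; P(data | bowl B) = (2/6)(4/6)(4/6) = 0.14815; P(data | bowl C) = (1/7)(6/7)(6/7) = 0.10496; P(data | bowl D) = (4/6)(2/6)(2/6) = 0.074074; P(data | bowl E) = (9/10)(1/10)(1/10) = 0.009.
Weighting by the prior gives 1/5 · 0.054095 = 0.010819, 1/5 · 0.14815 = 0.02963, 1/5 · 0.10496 = 0.020991, 1/5 · 0.074074 = 0.014815, 1/5 · 0.009 = 0.0018; these sum to 0.078055.
Dividing through by the total gives posterior P(bowl A | data) = 0.13861, P(bowl B | data) = 0.3796, P(bowl C | data) = 0.26893, P(bowl D | data) = 0.1898, P(bowl E | data) = 0.023061.
So P(purple next | data) = Σ P(purple next | H) P(H | data) = (3/11)(0.13861) + (2/3)(0.3796) + (6/7)(0.26893) + (1/3)(0.1898) + (1/10)(0.023061) = 0.58695.

0.587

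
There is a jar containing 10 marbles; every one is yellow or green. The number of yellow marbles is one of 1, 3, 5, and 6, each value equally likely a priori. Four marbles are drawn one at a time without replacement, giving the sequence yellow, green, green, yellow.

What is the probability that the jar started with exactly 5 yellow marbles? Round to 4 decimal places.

The likelihood of the observed sequence under each hypothesis: P(data | r = 1) = (1/10)(9/9)(8/8)(0/7) = 0; P(data | r = 3) = (3/10)(7/9)(6/8)(2/7) = 0.05; P(data | r = 5) = (5/10)(5/9)(4/8)(4/7) = 0.079365; P(data | r = 6) = (6/10)(4/9)(3/8)(5/7) = 0.071429.
Multiplying each by its prior: 1/4 · 0 = 0, 1/4 · 0.05 = 0.0125, 1/4 · 0.079365 = 0.019841, 1/4 · 0.071429 = 0.017857; these sum to 0.050198.
Hence P(r = 5 | data) = (0.019841) / (0.050198) = 0.39526.

0.3953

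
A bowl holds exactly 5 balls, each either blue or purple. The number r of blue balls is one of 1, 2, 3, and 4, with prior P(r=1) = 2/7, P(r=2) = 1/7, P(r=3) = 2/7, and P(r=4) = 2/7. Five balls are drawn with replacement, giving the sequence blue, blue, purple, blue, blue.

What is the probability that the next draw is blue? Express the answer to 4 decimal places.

Compute the likelihood of the observed sequence for each case: P(data | r = 1) = (1/5)(1/5)(4/5)(1/5)(1/5) = 0.00128; P(data | r = 2) = (2/5)(2/5)(3/5)(2/5)(2/5) = 0.01536; P(data | r = 3) = (3/5)(3/5)(2/5)(3/5)(3/5) = 0.05184; P(data | r = 4) = (4/5)(4/5)(1/5)(4/5)(4/5) = 0.08192.
The prior-weighted likelihoods are 2/7 · 0.00128 = 0.00036571, 1/7 · 0.01536 = 0.0021943, 2/7 · 0.05184 = 0.014811, 2/7 · 0.08192 = 0.023406; summing to 0.040777.
Normalising, the posterior is P(r = 1 | data) = 0.0089686, P(r = 2 | data) = 0.053812, P(r = 3 | data) = 0.36323, P(r = 4 | data) = 0.57399.
The predictive probability is P(blue next | data) = (1/5)(0.0089686) + (2/5)(0.053812) + (3/5)(0.36323) + (4/5)(0.57399) = 0.70045.

0.7004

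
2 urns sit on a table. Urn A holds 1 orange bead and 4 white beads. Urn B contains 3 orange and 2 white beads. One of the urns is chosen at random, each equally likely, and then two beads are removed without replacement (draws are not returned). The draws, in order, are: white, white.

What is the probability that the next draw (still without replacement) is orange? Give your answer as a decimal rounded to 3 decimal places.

The likelihood of the observed sequence under each hypothesis: P(data | urn A) = (4/5)(3/4) = 3/5; P(data | urn B) = (2/5)(1/4) = 1/10.
Multiplying each by its prior: 1/2 · 3/5 = 3/10, 1/2 · 1/10 = 1/20; with total 7/20.
The posterior is then P(urn A | data) = 6/7, P(urn B | data) = 1/7.
So P(orange next | data) = Σ P(orange next | H) P(H | data) = (1/3)(6/7) + (1)(1/7) = 3/7.

0.429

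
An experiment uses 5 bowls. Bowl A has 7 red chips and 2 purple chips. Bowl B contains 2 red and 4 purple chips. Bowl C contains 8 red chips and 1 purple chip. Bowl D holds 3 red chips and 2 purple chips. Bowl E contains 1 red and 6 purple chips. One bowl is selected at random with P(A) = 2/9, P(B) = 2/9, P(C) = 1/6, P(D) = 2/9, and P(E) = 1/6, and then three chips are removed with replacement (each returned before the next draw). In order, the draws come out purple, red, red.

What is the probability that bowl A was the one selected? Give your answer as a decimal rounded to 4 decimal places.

0.3116

Under each hypothesis, the probability of the observed sequence is: P(data | bowl A) = (2/9)(7/9)(7/9) = 0.13443; P(data | bowl B) = (4/6)(2/6)(2/6) = 0.074074; P(data | bowl C) = (1/9)(8/9)(8/9) = 0.087791; P(data | bowl D) = (2/5)(3/5)(3/5) = 0.144; P(data | bowl E) = (6/7)(1/7)(1/7) = 0.017493.
Multiplying each by its prior: 2/9 · 0.13443 = 0.029873, 2/9 · 0.074074 = 0.016461, 1/6 · 0.087791 = 0.014632, 2/9 · 0.144 = 0.032, 1/6 · 0.017493 = 0.0029155; these sum to 0.095882.
Therefore the posterior P(bowl A | data) = (0.029873) / (0.095882) = 0.31157.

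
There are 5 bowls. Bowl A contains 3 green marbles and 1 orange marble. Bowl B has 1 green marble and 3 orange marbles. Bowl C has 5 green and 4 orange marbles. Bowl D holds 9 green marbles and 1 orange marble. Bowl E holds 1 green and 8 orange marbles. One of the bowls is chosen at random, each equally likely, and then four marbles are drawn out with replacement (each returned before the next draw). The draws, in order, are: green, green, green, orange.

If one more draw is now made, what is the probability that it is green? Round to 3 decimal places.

Under each hypothesis, the probability of the observed sequence is: P(data | bowl A) = (3/4)(3/4)(3/4)(1/4) = 0.10547; P(data | bowl B) = (1/4)(1/4)(1/4)(3/4) = 0.011719; P(data | bowl C) = (5/9)(5/9)(5/9)(4/9) = 0.076208; P(data | bowl D) = (9/10)(9/10)(9/10)(1/10) = 0.0729; P(data | bowl E) = (1/9)(1/9)(1/9)(8/9) = 0.0012193.
Multiplying each by its prior: 1/5 · 0.10547 = 0.021094, 1/5 · 0.011719 = 0.0023437, 1/5 · 0.076208 = 0.015242, 1/5 · 0.0729 = 0.01458, 1/5 · 0.0012193 = 0.00024387; with total 0.053503.
The posterior is then P(bowl A | data) = 0.39425, P(bowl B | data) = 0.043806, P(bowl C | data) = 0.28487, P(bowl D | data) = 0.27251, P(bowl E | data) = 0.004558.
The predictive probability is P(green next | data) = (3/4)(0.39425) + (1/4)(0.043806) + (5/9)(0.28487) + (9/10)(0.27251) + (1/9)(0.004558) = 0.71067.

0.711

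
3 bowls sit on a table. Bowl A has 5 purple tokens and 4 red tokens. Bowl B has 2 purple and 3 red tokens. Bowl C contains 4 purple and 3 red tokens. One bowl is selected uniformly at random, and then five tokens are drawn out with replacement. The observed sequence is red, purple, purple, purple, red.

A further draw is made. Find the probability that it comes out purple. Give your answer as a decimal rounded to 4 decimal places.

For each hypothesis, P(data | H) works out to: P(data | bowl A) = (4/9)(5/9)(5/9)(5/9)(4/9) = 0.03387; P(data | bowl B) = (3/5)(2/5)(2/5)(2/5)(3/5) = 0.02304; P(data | bowl C) = (3/7)(4/7)(4/7)(4/7)(3/7) = 0.034271.
Multiplying each by its prior: 1/3 · 0.03387 = 0.01129, 1/3 · 0.02304 = 0.00768, 1/3 · 0.034271 = 0.011424; summing to 0.030394.
The posterior is then P(bowl A | data) = 0.37146, P(bowl B | data) = 0.25268, P(bowl C | data) = 0.37586.
Averaging over the posterior, P(purple next | data) = (5/9)(0.37146) + (2/5)(0.25268) + (4/7)(0.37586) = 0.52222.

0.5222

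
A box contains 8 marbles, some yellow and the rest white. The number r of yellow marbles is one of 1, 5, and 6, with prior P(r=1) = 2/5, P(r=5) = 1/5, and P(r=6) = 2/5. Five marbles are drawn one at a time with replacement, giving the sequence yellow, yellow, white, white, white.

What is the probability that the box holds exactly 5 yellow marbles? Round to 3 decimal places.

0.348

The likelihood of the observed sequence under each hypothesis: P(data | r = 1) = (1/8)(1/8)(7/8)(7/8)(7/8) = 0.010468; P(data | r = 5) = (5/8)(5/8)(3/8)(3/8)(3/8) = 0.020599; P(data | r = 6) = (6/8)(6/8)(2/8)(2/8)(2/8) = 0.0087891.
Weighting by the prior gives 2/5 · 0.010468 = 0.004187, 1/5 · 0.020599 = 0.0041199, 2/5 · 0.0087891 = 0.0035156; with total 0.011823.
Hence P(r = 5 | data) = (0.0041199) / (0.011823) = 0.34848.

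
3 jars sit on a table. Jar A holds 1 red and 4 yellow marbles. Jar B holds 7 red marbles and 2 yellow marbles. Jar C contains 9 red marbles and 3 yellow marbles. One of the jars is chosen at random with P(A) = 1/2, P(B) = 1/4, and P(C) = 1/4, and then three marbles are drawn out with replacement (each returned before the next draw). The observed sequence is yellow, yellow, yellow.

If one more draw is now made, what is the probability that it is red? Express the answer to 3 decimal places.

Under each hypothesis, the probability of the observed sequence is: P(data | jar A) = (4/5)(4/5)(4/5) = 0.512; P(data | jar B) = (2/9)(2/9)(2/9) = 0.010974; P(data | jar C) = (3/12)(3/12)(3/12) = 0.015625.
Weighting by the prior gives 1/2 · 0.512 = 0.256, 1/4 · 0.010974 = 0.0027435, 1/4 · 0.015625 = 0.0039062; these sum to 0.26265.
Normalising, the posterior is P(jar A | data) = 0.97468, P(jar B | data) = 0.010445, P(jar C | data) = 0.014872.
So P(red next | data) = Σ P(red next | H) P(H | data) = (1/5)(0.97468) + (7/9)(0.010445) + (3/4)(0.014872) = 0.21421.

0.214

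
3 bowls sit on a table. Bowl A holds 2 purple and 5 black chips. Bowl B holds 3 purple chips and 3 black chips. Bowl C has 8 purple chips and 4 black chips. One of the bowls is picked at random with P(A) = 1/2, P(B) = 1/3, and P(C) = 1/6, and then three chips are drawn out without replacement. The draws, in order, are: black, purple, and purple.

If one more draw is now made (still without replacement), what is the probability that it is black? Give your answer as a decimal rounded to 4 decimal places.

0.6521

Compute the likelihood of the observed sequence for each case: P(data | bowl A) = (5/7)(2/6)(1/5) = 0.047619; P(data | bowl B) = (3/6)(3/5)(2/4) = 0.15; P(data | bowl C) = (4/12)(8/11)(7/10) = 0.1697.
The prior-weighted likelihoods are 1/2 · 0.047619 = 0.02381, 1/3 · 0.15 = 0.05, 1/6 · 0.1697 = 0.028283; with total 0.10209.
Dividing through by the total gives posterior P(bowl A | data) = 0.23322, P(bowl B | data) = 0.48975, P(bowl C | data) = 0.27703.
The predictive probability is P(black next | data) = (1)(0.23322) + (2/3)(0.48975) + (1/3)(0.27703) = 0.65206.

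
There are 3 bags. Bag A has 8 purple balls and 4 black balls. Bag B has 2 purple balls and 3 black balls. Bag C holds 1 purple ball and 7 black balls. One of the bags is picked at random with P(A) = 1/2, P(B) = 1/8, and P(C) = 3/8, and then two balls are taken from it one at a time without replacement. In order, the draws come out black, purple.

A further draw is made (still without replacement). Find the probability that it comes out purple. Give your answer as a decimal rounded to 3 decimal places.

The likelihood of the observed sequence under each hypothesis: P(data | bag A) = (4/12)(8/11) = 0.24242; P(data | bag B) = (3/5)(2/4) = 0.3; P(data | bag C) = (7/8)(1/7) = 0.125.
The prior-weighted likelihoods are 1/2 · 0.24242 = 0.12121, 1/8 · 0.3 = 0.0375, 3/8 · 0.125 = 0.046875; with total 0.20559.
Normalising, the posterior is P(bag A | data) = 0.58959, P(bag B | data) = 0.1824, P(bag C | data) = 0.22801.
So P(purple next | data) = Σ P(purple next | H) P(H | data) = (7/10)(0.58959) + (1/3)(0.1824) + (0)(0.22801) = 0.47351.

0.474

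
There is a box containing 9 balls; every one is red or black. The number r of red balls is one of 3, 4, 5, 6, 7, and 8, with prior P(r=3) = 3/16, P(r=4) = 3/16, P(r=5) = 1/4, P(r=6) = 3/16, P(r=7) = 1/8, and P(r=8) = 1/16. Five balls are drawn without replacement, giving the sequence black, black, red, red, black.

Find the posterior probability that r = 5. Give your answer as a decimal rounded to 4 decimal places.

0.2832

The likelihood of the observed sequence under each hypothesis: P(data | r = 3) = (6/9)(5/8)(3/7)(2/6)(4/5) = 0.047619; P(data | r = 4) = (5/9)(4/8)(4/7)(3/6)(3/5) = 0.047619; P(data | r = 5) = (4/9)(3/8)(5/7)(4/6)(2/5) = 0.031746; P(data | r = 6) = (3/9)(2/8)(6/7)(5/6)(1/5) = 0.011905; P(data | r = 7) = (2/9)(1/8)(7/7)(6/6)(0/5) = 0; P(data | r = 8) = (1/9)(0/8) = 0.
The prior-weighted likelihoods are 3/16 · 0.047619 = 0.0089286, 3/16 · 0.047619 = 0.0089286, 1/4 · 0.031746 = 0.0079365, 3/16 · 0.011905 = 0.0022321, 1/8 · 0 = 0, 1/16 · 0 = 0; these sum to 0.028026.
Hence P(r = 5 | data) = (0.0079365) / (0.028026) = 0.28319.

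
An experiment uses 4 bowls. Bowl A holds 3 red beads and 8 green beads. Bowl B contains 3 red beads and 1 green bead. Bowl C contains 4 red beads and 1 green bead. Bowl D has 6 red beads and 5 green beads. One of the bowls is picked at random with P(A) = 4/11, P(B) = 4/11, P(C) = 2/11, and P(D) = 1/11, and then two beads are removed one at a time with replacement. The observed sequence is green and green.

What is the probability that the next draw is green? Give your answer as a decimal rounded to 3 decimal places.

For each hypothesis, P(data | H) works out to: P(data | bowl A) = (8/11)(8/11) = 0.52893; P(data | bowl B) = (1/4)(1/4) = 0.0625; P(data | bowl C) = (1/5)(1/5) = 0.04; P(data | bowl D) = (5/11)(5/11) = 0.20661.
Weighting by the prior gives 4/11 · 0.52893 = 0.19234, 4/11 · 0.0625 = 0.022727, 2/11 · 0.04 = 0.0072727, 1/11 · 0.20661 = 0.018783; with total 0.24112.
Normalising, the posterior is P(bowl A | data) = 0.79768, P(bowl B | data) = 0.094257, P(bowl C | data) = 0.030162, P(bowl D | data) = 0.077899.
Averaging over the posterior, P(green next | data) = (8/11)(0.79768) + (1/4)(0.094257) + (1/5)(0.030162) + (5/11)(0.077899) = 0.64514.

0.645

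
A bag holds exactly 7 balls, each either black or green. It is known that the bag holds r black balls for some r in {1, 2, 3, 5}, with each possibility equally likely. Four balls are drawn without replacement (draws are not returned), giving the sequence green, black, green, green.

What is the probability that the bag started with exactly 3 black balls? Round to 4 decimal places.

Compute the likelihood of the observed sequence for each case: P(data | r = 1) = (6/7)(1/6)(5/5)(4/4) = 1/7; P(data | r = 2) = (5/7)(2/6)(4/5)(3/4) = 1/7; P(data | r = 3) = (4/7)(3/6)(3/5)(2/4) = 3/35; P(data | r = 5) = (2/7)(5/6)(1/5)(0/4) = 0.
Multiplying each by its prior: 1/4 · 1/7 = 1/28, 1/4 · 1/7 = 1/28, 1/4 · 3/35 = 3/140, 1/4 · 0 = 0; these sum to 13/140.
Therefore the posterior P(r = 3 | data) = (3/140) / (13/140) = 3/13.

0.2308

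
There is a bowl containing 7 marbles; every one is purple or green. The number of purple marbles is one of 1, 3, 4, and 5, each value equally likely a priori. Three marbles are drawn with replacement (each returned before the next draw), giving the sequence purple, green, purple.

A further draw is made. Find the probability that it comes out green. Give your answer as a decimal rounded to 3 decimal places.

0.433

Compute the likelihood of the observed sequence for each case: P(data | r = 1) = (1/7)(6/7)(1/7) = 6/343; P(data | r = 3) = (3/7)(4/7)(3/7) = 36/343; P(data | r = 4) = (4/7)(3/7)(4/7) = 48/343; P(data | r = 5) = (5/7)(2/7)(5/7) = 50/343.
Weighting by the prior gives 1/4 · 6/343 = 3/686, 1/4 · 36/343 = 9/343, 1/4 · 48/343 = 12/343, 1/4 · 50/343 = 25/686; these sum to 5/49.
The posterior is then P(r = 1 | data) = 3/70, P(r = 3 | data) = 9/35, P(r = 4 | data) = 12/35, P(r = 5 | data) = 5/14.
So P(green next | data) = Σ P(green next | H) P(H | data) = (6/7)(3/70) + (4/7)(9/35) + (3/7)(12/35) + (2/7)(5/14) = 106/245.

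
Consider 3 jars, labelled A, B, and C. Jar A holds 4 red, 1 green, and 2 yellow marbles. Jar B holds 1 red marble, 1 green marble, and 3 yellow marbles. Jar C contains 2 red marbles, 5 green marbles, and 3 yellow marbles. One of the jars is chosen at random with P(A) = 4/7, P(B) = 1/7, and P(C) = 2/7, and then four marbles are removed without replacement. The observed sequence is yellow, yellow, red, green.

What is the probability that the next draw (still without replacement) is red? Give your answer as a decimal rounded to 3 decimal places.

0.376

For each hypothesis, P(data | H) works out to: P(data | jar A) = (2/7)(1/6)(4/5)(1/4) = 0.0095238; P(data | jar B) = (3/5)(2/4)(1/3)(1/2) = 0.05; P(data | jar C) = (3/10)(2/9)(2/8)(5/7) = 0.011905.
The prior-weighted likelihoods are 4/7 · 0.0095238 = 0.0054422, 1/7 · 0.05 = 0.0071429, 2/7 · 0.011905 = 0.0034014; these sum to 0.015986.
The posterior is then P(jar A | data) = 0.34043, P(jar B | data) = 0.44681, P(jar C | data) = 0.21277.
So P(red next | data) = Σ P(red next | H) P(H | data) = (1)(0.34043) + (0)(0.44681) + (1/6)(0.21277) = 0.37589.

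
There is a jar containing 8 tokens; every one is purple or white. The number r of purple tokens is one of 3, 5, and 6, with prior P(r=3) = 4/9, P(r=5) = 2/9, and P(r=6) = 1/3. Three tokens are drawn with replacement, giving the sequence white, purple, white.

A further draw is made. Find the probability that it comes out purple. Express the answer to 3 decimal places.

0.482

Under each hypothesis, the probability of the observed sequence is: P(data | r = 3) = (5/8)(3/8)(5/8) = 75/512; P(data | r = 5) = (3/8)(5/8)(3/8) = 45/512; P(data | r = 6) = (2/8)(6/8)(2/8) = 3/64.
Weighting by the prior gives 4/9 · 75/512 = 25/384, 2/9 · 45/512 = 5/256, 1/3 · 3/64 = 1/64; these sum to 77/768.
Normalising, the posterior is P(r = 3 | data) = 50/77, P(r = 5 | data) = 15/77, P(r = 6 | data) = 12/77.
So P(purple next | data) = Σ P(purple next | H) P(H | data) = (3/8)(50/77) + (5/8)(15/77) + (3/4)(12/77) = 27/56.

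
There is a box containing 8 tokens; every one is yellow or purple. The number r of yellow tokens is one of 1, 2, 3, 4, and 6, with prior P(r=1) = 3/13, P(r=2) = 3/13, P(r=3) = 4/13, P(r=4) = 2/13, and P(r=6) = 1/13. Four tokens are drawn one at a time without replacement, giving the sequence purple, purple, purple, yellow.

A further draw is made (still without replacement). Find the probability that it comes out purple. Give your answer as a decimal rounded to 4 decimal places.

0.6976

For each hypothesis, P(data | H) works out to: P(data | r = 1) = (7/8)(6/7)(5/6)(1/5) = 1/8; P(data | r = 2) = (6/8)(5/7)(4/6)(2/5) = 1/7; P(data | r = 3) = (5/8)(4/7)(3/6)(3/5) = 3/28; P(data | r = 4) = (4/8)(3/7)(2/6)(4/5) = 2/35; P(data | r = 6) = (2/8)(1/7)(0/6) = 0.
Multiplying each by its prior: 3/13 · 1/8 = 3/104, 3/13 · 1/7 = 3/91, 4/13 · 3/28 = 3/91, 2/13 · 2/35 = 4/455, 1/13 · 0 = 0; summing to 29/280.
Dividing through by the total gives posterior P(r = 1 | data) = 105/377, P(r = 2 | data) = 120/377, P(r = 3 | data) = 120/377, P(r = 4 | data) = 32/377, P(r = 6 | data) = 0.
The predictive probability is P(purple next | data) = (1)(105/377) + (3/4)(120/377) + (1/2)(120/377) + (1/4)(32/377) = 263/377.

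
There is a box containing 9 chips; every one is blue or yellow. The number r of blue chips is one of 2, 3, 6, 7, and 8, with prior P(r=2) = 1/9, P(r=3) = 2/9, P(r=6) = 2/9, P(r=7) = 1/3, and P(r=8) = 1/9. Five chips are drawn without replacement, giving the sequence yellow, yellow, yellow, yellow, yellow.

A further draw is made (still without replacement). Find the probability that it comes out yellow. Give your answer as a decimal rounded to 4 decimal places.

0.4091

Under each hypothesis, the probability of the observed sequence is: P(data | r = 2) = (7/9)(6/8)(5/7)(4/6)(3/5) = 1/6; P(data | r = 3) = (6/9)(5/8)(4/7)(3/6)(2/5) = 1/21; P(data | r = 6) = (3/9)(2/8)(1/7)(0/6) = 0; P(data | r = 7) = (2/9)(1/8)(0/7) = 0; P(data | r = 8) = (1/9)(0/8) = 0.
Weighting by the prior gives 1/9 · 1/6 = 1/54, 2/9 · 1/21 = 2/189, 2/9 · 0 = 0, 1/3 · 0 = 0, 1/9 · 0 = 0; these sum to 11/378.
Normalising, the posterior is P(r = 2 | data) = 7/11, P(r = 3 | data) = 4/11, P(r = 6 | data) = 0, P(r = 7 | data) = 0, P(r = 8 | data) = 0.
Averaging over the posterior, P(yellow next | data) = (1/2)(7/11) + (1/4)(4/11) = 9/22.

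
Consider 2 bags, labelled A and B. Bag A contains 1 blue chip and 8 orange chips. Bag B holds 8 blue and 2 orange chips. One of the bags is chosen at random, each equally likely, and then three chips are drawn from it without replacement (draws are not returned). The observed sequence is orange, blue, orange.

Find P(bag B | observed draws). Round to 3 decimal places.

The likelihood of the observed sequence under each hypothesis: P(data | bag A) = (8/9)(1/8)(7/7) = 1/9; P(data | bag B) = (2/10)(8/9)(1/8) = 1/45.
Multiplying each by its prior: 1/2 · 1/9 = 1/18, 1/2 · 1/45 = 1/90; summing to 1/15.
Therefore the posterior P(bag B | data) = (1/90) / (1/15) = 1/6.

0.167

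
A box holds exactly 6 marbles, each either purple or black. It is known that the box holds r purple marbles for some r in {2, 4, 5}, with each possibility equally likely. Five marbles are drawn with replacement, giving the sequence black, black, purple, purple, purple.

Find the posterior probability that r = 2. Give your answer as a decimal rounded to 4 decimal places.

Compute the likelihood of the observed sequence for each case: P(data | r = 2) = (4/6)(4/6)(2/6)(2/6)(2/6) = 0.016461; P(data | r = 4) = (2/6)(2/6)(4/6)(4/6)(4/6) = 0.032922; P(data | r = 5) = (1/6)(1/6)(5/6)(5/6)(5/6) = 0.016075.
Multiplying each by its prior: 1/3 · 0.016461 = 0.005487, 1/3 · 0.032922 = 0.010974, 1/3 · 0.016075 = 0.0053584; summing to 0.021819.
Therefore the posterior P(r = 2 | data) = (0.005487) / (0.021819) = 0.25147.

0.2515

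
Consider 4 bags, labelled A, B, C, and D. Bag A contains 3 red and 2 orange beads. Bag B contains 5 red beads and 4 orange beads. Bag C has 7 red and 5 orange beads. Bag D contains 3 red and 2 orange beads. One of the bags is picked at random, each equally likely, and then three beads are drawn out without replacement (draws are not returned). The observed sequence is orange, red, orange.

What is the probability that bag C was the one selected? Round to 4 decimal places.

Under each hypothesis, the probability of the observed sequence is: P(data | bag A) = (2/5)(3/4)(1/3) = 0.1; P(data | bag B) = (4/9)(5/8)(3/7) = 0.11905; P(data | bag C) = (5/12)(7/11)(4/10) = 0.10606; P(data | bag D) = (2/5)(3/4)(1/3) = 0.1.
Multiplying each by its prior: 1/4 · 0.1 = 0.025, 1/4 · 0.11905 = 0.029762, 1/4 · 0.10606 = 0.026515, 1/4 · 0.1 = 0.025; these sum to 0.10628.
Hence P(bag C | data) = (0.026515) / (0.10628) = 0.24949.

0.2495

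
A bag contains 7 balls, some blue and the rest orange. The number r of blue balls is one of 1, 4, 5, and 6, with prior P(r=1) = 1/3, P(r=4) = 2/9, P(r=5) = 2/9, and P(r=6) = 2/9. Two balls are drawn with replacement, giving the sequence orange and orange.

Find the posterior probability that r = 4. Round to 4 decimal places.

0.1324

The likelihood of the observed sequence under each hypothesis: P(data | r = 1) = (6/7)(6/7) = 36/49; P(data | r = 4) = (3/7)(3/7) = 9/49; P(data | r = 5) = (2/7)(2/7) = 4/49; P(data | r = 6) = (1/7)(1/7) = 1/49.
Weighting by the prior gives 1/3 · 36/49 = 12/49, 2/9 · 9/49 = 2/49, 2/9 · 4/49 = 8/441, 2/9 · 1/49 = 2/441; summing to 136/441.
Hence P(r = 4 | data) = (2/49) / (136/441) = 9/68.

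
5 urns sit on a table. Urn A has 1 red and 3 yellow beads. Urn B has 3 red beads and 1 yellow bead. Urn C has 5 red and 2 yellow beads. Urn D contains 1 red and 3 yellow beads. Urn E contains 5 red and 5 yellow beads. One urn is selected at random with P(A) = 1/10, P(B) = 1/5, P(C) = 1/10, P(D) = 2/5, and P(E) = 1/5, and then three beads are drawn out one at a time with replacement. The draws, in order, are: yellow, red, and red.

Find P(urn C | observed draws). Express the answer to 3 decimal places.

Compute the likelihood of the observed sequence for each case: P(data | urn A) = (3/4)(1/4)(1/4) = 0.046875; P(data | urn B) = (1/4)(3/4)(3/4) = 0.14062; P(data | urn C) = (2/7)(5/7)(5/7) = 0.14577; P(data | urn D) = (3/4)(1/4)(1/4) = 0.046875; P(data | urn E) = (5/10)(5/10)(5/10) = 0.125.
The prior-weighted likelihoods are 1/10 · 0.046875 = 0.0046875, 1/5 · 0.14062 = 0.028125, 1/10 · 0.14577 = 0.014577, 2/5 · 0.046875 = 0.01875, 1/5 · 0.125 = 0.025; these sum to 0.09114.
So P(urn C | data) = (0.014577) / (0.09114) = 0.15994.

0.160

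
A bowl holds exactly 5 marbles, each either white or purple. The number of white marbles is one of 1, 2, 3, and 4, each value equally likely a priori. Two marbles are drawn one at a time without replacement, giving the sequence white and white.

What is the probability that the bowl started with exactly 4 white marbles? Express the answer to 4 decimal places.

The likelihood of the observed sequence under each hypothesis: P(data | r = 1) = (1/5)(0/4) = 0; P(data | r = 2) = (2/5)(1/4) = 1/10; P(data | r = 3) = (3/5)(2/4) = 3/10; P(data | r = 4) = (4/5)(3/4) = 3/5.
The prior-weighted likelihoods are 1/4 · 0 = 0, 1/4 · 1/10 = 1/40, 1/4 · 3/10 = 3/40, 1/4 · 3/5 = 3/20; summing to 1/4.
By Bayes' rule, P(r = 4 | data) = (3/20) / (1/4) = 3/5.

0.6000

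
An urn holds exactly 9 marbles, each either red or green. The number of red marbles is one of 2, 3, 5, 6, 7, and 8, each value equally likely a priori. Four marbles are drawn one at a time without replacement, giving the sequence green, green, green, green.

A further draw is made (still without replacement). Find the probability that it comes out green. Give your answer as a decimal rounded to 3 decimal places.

The likelihood of the observed sequence under each hypothesis: P(data | r = 2) = (7/9)(6/8)(5/7)(4/6) = 5/18; P(data | r = 3) = (6/9)(5/8)(4/7)(3/6) = 5/42; P(data | r = 5) = (4/9)(3/8)(2/7)(1/6) = 1/126; P(data | r = 6) = (3/9)(2/8)(1/7)(0/6) = 0; P(data | r = 7) = (2/9)(1/8)(0/7) = 0; P(data | r = 8) = (1/9)(0/8) = 0.
The prior-weighted likelihoods are 1/6 · 5/18 = 5/108, 1/6 · 5/42 = 5/252, 1/6 · 1/126 = 1/756, 1/6 · 0 = 0, 1/6 · 0 = 0, 1/6 · 0 = 0; summing to 17/252.
Normalising, the posterior is P(r = 2 | data) = 35/51, P(r = 3 | data) = 5/17, P(r = 5 | data) = 1/51, P(r = 6 | data) = 0, P(r = 7 | data) = 0, P(r = 8 | data) = 0.
So P(green next | data) = Σ P(green next | H) P(H | data) = (3/5)(35/51) + (2/5)(5/17) + (0)(1/51) = 9/17.

0.529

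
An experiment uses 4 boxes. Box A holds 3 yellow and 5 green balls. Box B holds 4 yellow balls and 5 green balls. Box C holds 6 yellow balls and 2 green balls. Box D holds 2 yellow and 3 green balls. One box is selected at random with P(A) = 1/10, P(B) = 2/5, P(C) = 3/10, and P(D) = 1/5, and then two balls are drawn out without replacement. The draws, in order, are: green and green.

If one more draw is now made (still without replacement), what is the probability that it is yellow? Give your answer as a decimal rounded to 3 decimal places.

For each hypothesis, P(data | H) works out to: P(data | box A) = (5/8)(4/7) = 0.35714; P(data | box B) = (5/9)(4/8) = 0.27778; P(data | box C) = (2/8)(1/7) = 0.035714; P(data | box D) = (3/5)(2/4) = 0.3.
Weighting by the prior gives 1/10 · 0.35714 = 0.035714, 2/5 · 0.27778 = 0.11111, 3/10 · 0.035714 = 0.010714, 1/5 · 0.3 = 0.06; summing to 0.21754.
Normalising, the posterior is P(box A | data) = 0.16417, P(box B | data) = 0.51076, P(box C | data) = 0.049252, P(box D | data) = 0.27581.
The predictive probability is P(yellow next | data) = (1/2)(0.16417) + (4/7)(0.51076) + (1)(0.049252) + (2/3)(0.27581) = 0.60708.

0.607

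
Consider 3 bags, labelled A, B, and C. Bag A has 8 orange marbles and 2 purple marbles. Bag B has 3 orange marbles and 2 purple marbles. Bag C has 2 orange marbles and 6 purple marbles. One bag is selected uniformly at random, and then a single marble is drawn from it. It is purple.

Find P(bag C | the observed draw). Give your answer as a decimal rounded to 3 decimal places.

0.556

Under each hypothesis, the probability of this draw is: P(data | bag A) = (2/10) = 1/5; P(data | bag B) = (2/5) = 2/5; P(data | bag C) = (6/8) = 3/4.
The prior-weighted likelihoods are 1/3 · 1/5 = 1/15, 1/3 · 2/5 = 2/15, 1/3 · 3/4 = 1/4; with total 9/20.
Therefore the posterior P(bag C | data) = (1/4) / (9/20) = 5/9.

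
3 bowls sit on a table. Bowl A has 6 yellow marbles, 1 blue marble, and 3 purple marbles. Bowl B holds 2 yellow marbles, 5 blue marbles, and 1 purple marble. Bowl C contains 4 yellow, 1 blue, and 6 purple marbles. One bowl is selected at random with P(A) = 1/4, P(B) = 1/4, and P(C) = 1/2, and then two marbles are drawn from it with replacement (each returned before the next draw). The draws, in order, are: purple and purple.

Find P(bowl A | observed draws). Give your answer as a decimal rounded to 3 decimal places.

0.128

The likelihood of the observed sequence under each hypothesis: P(data | bowl A) = (3/10)(3/10) = 0.09; P(data | bowl B) = (1/8)(1/8) = 0.015625; P(data | bowl C) = (6/11)(6/11) = 0.29752.
Multiplying each by its prior: 1/4 · 0.09 = 0.0225, 1/4 · 0.015625 = 0.0039062, 1/2 · 0.29752 = 0.14876; summing to 0.17517.
So P(bowl A | data) = (0.0225) / (0.17517) = 0.12845.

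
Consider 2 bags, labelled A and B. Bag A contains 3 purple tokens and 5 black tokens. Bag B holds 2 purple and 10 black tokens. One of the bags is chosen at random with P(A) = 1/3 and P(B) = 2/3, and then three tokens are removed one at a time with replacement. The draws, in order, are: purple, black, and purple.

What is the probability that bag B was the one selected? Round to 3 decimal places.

Under each hypothesis, the probability of the observed sequence is: P(data | bag A) = (3/8)(5/8)(3/8) = 0.087891; P(data | bag B) = (2/12)(10/12)(2/12) = 0.023148.
The prior-weighted likelihoods are 1/3 · 0.087891 = 0.029297, 2/3 · 0.023148 = 0.015432; these sum to 0.044729.
Hence P(bag B | data) = (0.015432) / (0.044729) = 0.34501.

0.345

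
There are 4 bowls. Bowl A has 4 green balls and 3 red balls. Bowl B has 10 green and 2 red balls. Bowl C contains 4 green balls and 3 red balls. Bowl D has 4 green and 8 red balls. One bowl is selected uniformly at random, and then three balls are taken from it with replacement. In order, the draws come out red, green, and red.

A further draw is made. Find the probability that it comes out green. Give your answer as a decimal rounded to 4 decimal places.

The likelihood of the observed sequence under each hypothesis: P(data | bowl A) = (3/7)(4/7)(3/7) = 0.10496; P(data | bowl B) = (2/12)(10/12)(2/12) = 0.023148; P(data | bowl C) = (3/7)(4/7)(3/7) = 0.10496; P(data | bowl D) = (8/12)(4/12)(8/12) = 0.14815.
The prior-weighted likelihoods are 1/4 · 0.10496 = 0.026239, 1/4 · 0.023148 = 0.005787, 1/4 · 0.10496 = 0.026239, 1/4 · 0.14815 = 0.037037; these sum to 0.095302.
Dividing through by the total gives posterior P(bowl A | data) = 0.27532, P(bowl B | data) = 0.060723, P(bowl C | data) = 0.27532, P(bowl D | data) = 0.38863.
The predictive probability is P(green next | data) = (4/7)(0.27532) + (5/6)(0.060723) + (4/7)(0.27532) + (1/3)(0.38863) = 0.4948.

0.4948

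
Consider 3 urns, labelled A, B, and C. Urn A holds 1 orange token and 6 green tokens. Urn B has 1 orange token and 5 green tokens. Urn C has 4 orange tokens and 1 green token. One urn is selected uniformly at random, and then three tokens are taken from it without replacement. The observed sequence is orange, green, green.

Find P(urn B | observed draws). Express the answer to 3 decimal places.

0.538

For each hypothesis, P(data | H) works out to: P(data | urn A) = (1/7)(6/6)(5/5) = 1/7; P(data | urn B) = (1/6)(5/5)(4/4) = 1/6; P(data | urn C) = (4/5)(1/4)(0/3) = 0.
The prior-weighted likelihoods are 1/3 · 1/7 = 1/21, 1/3 · 1/6 = 1/18, 1/3 · 0 = 0; these sum to 13/126.
By Bayes' rule, P(urn B | data) = (1/18) / (13/126) = 7/13.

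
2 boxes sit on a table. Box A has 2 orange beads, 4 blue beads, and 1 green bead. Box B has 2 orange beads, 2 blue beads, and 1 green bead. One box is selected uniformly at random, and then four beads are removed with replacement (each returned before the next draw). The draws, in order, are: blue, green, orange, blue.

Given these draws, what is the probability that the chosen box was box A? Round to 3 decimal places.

0.510

Under each hypothesis, the probability of the observed sequence is: P(data | box A) = (4/7)(1/7)(2/7)(4/7) = 0.013328; P(data | box B) = (2/5)(1/5)(2/5)(2/5) = 0.0128.
Multiplying each by its prior: 1/2 · 0.013328 = 0.0066639, 1/2 · 0.0128 = 0.0064; summing to 0.013064.
By Bayes' rule, P(box A | data) = (0.0066639) / (0.013064) = 0.5101.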